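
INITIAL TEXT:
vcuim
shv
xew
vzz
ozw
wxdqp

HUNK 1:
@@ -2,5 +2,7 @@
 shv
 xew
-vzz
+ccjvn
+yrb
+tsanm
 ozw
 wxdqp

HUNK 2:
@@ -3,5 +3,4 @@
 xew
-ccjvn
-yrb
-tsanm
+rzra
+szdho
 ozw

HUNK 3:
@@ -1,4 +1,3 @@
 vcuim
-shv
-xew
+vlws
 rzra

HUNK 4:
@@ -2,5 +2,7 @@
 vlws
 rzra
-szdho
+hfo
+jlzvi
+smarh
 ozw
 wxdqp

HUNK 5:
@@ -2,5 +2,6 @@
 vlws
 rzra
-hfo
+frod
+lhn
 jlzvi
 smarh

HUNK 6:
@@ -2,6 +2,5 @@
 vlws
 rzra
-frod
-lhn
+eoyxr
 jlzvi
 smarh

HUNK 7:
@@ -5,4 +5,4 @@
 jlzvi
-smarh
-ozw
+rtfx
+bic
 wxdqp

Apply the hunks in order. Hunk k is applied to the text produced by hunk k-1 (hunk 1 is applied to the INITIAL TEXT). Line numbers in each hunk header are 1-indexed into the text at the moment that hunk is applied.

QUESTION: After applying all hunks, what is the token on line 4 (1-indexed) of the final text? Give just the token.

Hunk 1: at line 2 remove [vzz] add [ccjvn,yrb,tsanm] -> 8 lines: vcuim shv xew ccjvn yrb tsanm ozw wxdqp
Hunk 2: at line 3 remove [ccjvn,yrb,tsanm] add [rzra,szdho] -> 7 lines: vcuim shv xew rzra szdho ozw wxdqp
Hunk 3: at line 1 remove [shv,xew] add [vlws] -> 6 lines: vcuim vlws rzra szdho ozw wxdqp
Hunk 4: at line 2 remove [szdho] add [hfo,jlzvi,smarh] -> 8 lines: vcuim vlws rzra hfo jlzvi smarh ozw wxdqp
Hunk 5: at line 2 remove [hfo] add [frod,lhn] -> 9 lines: vcuim vlws rzra frod lhn jlzvi smarh ozw wxdqp
Hunk 6: at line 2 remove [frod,lhn] add [eoyxr] -> 8 lines: vcuim vlws rzra eoyxr jlzvi smarh ozw wxdqp
Hunk 7: at line 5 remove [smarh,ozw] add [rtfx,bic] -> 8 lines: vcuim vlws rzra eoyxr jlzvi rtfx bic wxdqp
Final line 4: eoyxr

Answer: eoyxr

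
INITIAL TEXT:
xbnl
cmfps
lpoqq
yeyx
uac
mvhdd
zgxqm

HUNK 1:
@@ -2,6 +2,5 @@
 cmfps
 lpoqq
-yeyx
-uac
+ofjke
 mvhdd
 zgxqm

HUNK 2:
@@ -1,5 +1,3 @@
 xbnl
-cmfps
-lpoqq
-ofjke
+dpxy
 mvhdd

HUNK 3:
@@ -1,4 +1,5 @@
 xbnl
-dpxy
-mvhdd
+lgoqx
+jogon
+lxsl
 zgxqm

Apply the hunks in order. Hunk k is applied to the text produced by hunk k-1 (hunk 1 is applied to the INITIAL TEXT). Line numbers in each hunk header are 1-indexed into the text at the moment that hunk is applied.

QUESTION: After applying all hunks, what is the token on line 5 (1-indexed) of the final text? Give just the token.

Hunk 1: at line 2 remove [yeyx,uac] add [ofjke] -> 6 lines: xbnl cmfps lpoqq ofjke mvhdd zgxqm
Hunk 2: at line 1 remove [cmfps,lpoqq,ofjke] add [dpxy] -> 4 lines: xbnl dpxy mvhdd zgxqm
Hunk 3: at line 1 remove [dpxy,mvhdd] add [lgoqx,jogon,lxsl] -> 5 lines: xbnl lgoqx jogon lxsl zgxqm
Final line 5: zgxqm

Answer: zgxqm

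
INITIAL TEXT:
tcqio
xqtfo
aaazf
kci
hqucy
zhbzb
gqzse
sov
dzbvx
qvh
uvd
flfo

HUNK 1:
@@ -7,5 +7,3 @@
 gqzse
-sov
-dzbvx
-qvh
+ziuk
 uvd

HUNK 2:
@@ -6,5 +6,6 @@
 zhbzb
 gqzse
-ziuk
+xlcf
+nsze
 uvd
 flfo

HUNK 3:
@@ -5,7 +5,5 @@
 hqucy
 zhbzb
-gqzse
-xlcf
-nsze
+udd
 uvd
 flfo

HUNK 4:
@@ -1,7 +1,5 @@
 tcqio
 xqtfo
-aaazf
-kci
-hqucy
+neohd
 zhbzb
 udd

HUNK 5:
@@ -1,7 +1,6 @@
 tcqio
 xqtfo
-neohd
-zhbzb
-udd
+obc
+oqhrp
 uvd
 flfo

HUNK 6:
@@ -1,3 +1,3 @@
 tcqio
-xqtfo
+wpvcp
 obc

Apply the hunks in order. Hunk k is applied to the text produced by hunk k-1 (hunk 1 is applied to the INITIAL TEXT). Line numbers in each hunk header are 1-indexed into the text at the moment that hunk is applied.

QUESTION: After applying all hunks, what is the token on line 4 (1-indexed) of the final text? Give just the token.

Answer: oqhrp

Derivation:
Hunk 1: at line 7 remove [sov,dzbvx,qvh] add [ziuk] -> 10 lines: tcqio xqtfo aaazf kci hqucy zhbzb gqzse ziuk uvd flfo
Hunk 2: at line 6 remove [ziuk] add [xlcf,nsze] -> 11 lines: tcqio xqtfo aaazf kci hqucy zhbzb gqzse xlcf nsze uvd flfo
Hunk 3: at line 5 remove [gqzse,xlcf,nsze] add [udd] -> 9 lines: tcqio xqtfo aaazf kci hqucy zhbzb udd uvd flfo
Hunk 4: at line 1 remove [aaazf,kci,hqucy] add [neohd] -> 7 lines: tcqio xqtfo neohd zhbzb udd uvd flfo
Hunk 5: at line 1 remove [neohd,zhbzb,udd] add [obc,oqhrp] -> 6 lines: tcqio xqtfo obc oqhrp uvd flfo
Hunk 6: at line 1 remove [xqtfo] add [wpvcp] -> 6 lines: tcqio wpvcp obc oqhrp uvd flfo
Final line 4: oqhrp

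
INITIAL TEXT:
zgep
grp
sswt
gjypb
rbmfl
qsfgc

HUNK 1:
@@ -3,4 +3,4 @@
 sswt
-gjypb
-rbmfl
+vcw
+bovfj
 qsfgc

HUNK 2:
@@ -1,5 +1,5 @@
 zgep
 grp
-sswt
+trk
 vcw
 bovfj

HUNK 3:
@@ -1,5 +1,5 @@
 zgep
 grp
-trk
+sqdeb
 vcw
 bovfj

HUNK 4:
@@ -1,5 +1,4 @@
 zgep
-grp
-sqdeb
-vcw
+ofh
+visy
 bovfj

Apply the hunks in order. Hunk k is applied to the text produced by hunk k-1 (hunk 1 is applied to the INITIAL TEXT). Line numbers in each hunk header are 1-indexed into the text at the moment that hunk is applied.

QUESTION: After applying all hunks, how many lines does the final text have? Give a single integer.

Answer: 5

Derivation:
Hunk 1: at line 3 remove [gjypb,rbmfl] add [vcw,bovfj] -> 6 lines: zgep grp sswt vcw bovfj qsfgc
Hunk 2: at line 1 remove [sswt] add [trk] -> 6 lines: zgep grp trk vcw bovfj qsfgc
Hunk 3: at line 1 remove [trk] add [sqdeb] -> 6 lines: zgep grp sqdeb vcw bovfj qsfgc
Hunk 4: at line 1 remove [grp,sqdeb,vcw] add [ofh,visy] -> 5 lines: zgep ofh visy bovfj qsfgc
Final line count: 5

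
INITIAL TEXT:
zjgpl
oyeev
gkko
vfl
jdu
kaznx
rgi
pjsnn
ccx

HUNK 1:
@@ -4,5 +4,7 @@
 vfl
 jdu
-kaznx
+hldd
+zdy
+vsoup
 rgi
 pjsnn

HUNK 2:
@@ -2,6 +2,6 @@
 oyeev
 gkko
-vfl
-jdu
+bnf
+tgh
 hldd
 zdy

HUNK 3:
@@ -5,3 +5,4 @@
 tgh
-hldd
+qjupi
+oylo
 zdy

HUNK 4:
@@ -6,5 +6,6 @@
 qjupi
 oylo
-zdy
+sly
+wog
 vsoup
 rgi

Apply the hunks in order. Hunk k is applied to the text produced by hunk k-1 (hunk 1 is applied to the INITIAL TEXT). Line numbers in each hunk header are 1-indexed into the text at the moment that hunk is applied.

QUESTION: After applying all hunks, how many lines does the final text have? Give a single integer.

Hunk 1: at line 4 remove [kaznx] add [hldd,zdy,vsoup] -> 11 lines: zjgpl oyeev gkko vfl jdu hldd zdy vsoup rgi pjsnn ccx
Hunk 2: at line 2 remove [vfl,jdu] add [bnf,tgh] -> 11 lines: zjgpl oyeev gkko bnf tgh hldd zdy vsoup rgi pjsnn ccx
Hunk 3: at line 5 remove [hldd] add [qjupi,oylo] -> 12 lines: zjgpl oyeev gkko bnf tgh qjupi oylo zdy vsoup rgi pjsnn ccx
Hunk 4: at line 6 remove [zdy] add [sly,wog] -> 13 lines: zjgpl oyeev gkko bnf tgh qjupi oylo sly wog vsoup rgi pjsnn ccx
Final line count: 13

Answer: 13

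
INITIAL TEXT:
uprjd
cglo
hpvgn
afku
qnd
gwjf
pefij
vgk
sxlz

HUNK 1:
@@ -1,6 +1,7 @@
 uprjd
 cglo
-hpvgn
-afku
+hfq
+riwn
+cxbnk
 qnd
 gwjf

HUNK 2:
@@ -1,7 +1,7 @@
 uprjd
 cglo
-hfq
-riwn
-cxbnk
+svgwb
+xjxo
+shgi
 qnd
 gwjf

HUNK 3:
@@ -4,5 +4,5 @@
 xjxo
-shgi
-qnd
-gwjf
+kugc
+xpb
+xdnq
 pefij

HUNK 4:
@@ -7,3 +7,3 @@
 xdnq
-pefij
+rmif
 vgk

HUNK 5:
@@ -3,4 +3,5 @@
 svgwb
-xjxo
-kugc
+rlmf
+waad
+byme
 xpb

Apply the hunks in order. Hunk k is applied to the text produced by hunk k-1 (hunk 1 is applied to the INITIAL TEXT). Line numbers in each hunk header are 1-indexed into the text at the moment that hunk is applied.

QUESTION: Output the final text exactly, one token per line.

Hunk 1: at line 1 remove [hpvgn,afku] add [hfq,riwn,cxbnk] -> 10 lines: uprjd cglo hfq riwn cxbnk qnd gwjf pefij vgk sxlz
Hunk 2: at line 1 remove [hfq,riwn,cxbnk] add [svgwb,xjxo,shgi] -> 10 lines: uprjd cglo svgwb xjxo shgi qnd gwjf pefij vgk sxlz
Hunk 3: at line 4 remove [shgi,qnd,gwjf] add [kugc,xpb,xdnq] -> 10 lines: uprjd cglo svgwb xjxo kugc xpb xdnq pefij vgk sxlz
Hunk 4: at line 7 remove [pefij] add [rmif] -> 10 lines: uprjd cglo svgwb xjxo kugc xpb xdnq rmif vgk sxlz
Hunk 5: at line 3 remove [xjxo,kugc] add [rlmf,waad,byme] -> 11 lines: uprjd cglo svgwb rlmf waad byme xpb xdnq rmif vgk sxlz

Answer: uprjd
cglo
svgwb
rlmf
waad
byme
xpb
xdnq
rmif
vgk
sxlz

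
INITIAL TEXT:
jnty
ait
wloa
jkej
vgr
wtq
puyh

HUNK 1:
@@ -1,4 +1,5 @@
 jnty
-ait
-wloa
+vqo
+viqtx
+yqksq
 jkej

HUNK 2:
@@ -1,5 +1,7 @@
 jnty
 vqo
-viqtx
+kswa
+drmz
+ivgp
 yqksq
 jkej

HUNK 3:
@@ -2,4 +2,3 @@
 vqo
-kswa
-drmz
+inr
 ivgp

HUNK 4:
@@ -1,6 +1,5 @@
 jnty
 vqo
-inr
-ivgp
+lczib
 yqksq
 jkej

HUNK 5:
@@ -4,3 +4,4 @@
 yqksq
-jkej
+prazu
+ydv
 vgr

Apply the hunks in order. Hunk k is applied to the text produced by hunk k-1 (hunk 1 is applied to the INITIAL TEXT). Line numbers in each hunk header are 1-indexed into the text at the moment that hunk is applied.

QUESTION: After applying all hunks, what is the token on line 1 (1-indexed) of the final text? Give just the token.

Hunk 1: at line 1 remove [ait,wloa] add [vqo,viqtx,yqksq] -> 8 lines: jnty vqo viqtx yqksq jkej vgr wtq puyh
Hunk 2: at line 1 remove [viqtx] add [kswa,drmz,ivgp] -> 10 lines: jnty vqo kswa drmz ivgp yqksq jkej vgr wtq puyh
Hunk 3: at line 2 remove [kswa,drmz] add [inr] -> 9 lines: jnty vqo inr ivgp yqksq jkej vgr wtq puyh
Hunk 4: at line 1 remove [inr,ivgp] add [lczib] -> 8 lines: jnty vqo lczib yqksq jkej vgr wtq puyh
Hunk 5: at line 4 remove [jkej] add [prazu,ydv] -> 9 lines: jnty vqo lczib yqksq prazu ydv vgr wtq puyh
Final line 1: jnty

Answer: jnty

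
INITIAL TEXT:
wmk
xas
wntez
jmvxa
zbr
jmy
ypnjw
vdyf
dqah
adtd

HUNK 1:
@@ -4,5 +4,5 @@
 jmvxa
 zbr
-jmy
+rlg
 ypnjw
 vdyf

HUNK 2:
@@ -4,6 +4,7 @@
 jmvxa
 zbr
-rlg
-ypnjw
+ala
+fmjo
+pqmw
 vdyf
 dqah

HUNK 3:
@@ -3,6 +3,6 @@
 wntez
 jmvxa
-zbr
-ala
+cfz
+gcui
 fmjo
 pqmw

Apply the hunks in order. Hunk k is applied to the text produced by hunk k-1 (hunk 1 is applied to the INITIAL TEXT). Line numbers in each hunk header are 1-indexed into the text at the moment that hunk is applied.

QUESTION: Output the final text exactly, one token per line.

Hunk 1: at line 4 remove [jmy] add [rlg] -> 10 lines: wmk xas wntez jmvxa zbr rlg ypnjw vdyf dqah adtd
Hunk 2: at line 4 remove [rlg,ypnjw] add [ala,fmjo,pqmw] -> 11 lines: wmk xas wntez jmvxa zbr ala fmjo pqmw vdyf dqah adtd
Hunk 3: at line 3 remove [zbr,ala] add [cfz,gcui] -> 11 lines: wmk xas wntez jmvxa cfz gcui fmjo pqmw vdyf dqah adtd

Answer: wmk
xas
wntez
jmvxa
cfz
gcui
fmjo
pqmw
vdyf
dqah
adtd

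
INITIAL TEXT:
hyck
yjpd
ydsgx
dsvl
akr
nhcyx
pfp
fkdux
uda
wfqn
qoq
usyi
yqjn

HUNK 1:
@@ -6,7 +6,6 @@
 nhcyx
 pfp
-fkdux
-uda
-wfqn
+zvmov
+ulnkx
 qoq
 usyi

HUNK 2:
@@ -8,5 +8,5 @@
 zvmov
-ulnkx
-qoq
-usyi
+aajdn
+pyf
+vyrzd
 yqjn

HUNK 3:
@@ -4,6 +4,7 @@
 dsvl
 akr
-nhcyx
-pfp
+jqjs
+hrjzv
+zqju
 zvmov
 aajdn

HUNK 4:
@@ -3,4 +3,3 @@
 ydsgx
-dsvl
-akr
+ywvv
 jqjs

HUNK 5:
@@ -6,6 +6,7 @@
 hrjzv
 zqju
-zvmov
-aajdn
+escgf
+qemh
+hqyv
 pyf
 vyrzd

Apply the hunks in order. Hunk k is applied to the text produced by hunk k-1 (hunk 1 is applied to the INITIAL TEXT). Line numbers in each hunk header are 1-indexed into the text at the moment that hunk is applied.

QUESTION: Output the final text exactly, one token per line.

Hunk 1: at line 6 remove [fkdux,uda,wfqn] add [zvmov,ulnkx] -> 12 lines: hyck yjpd ydsgx dsvl akr nhcyx pfp zvmov ulnkx qoq usyi yqjn
Hunk 2: at line 8 remove [ulnkx,qoq,usyi] add [aajdn,pyf,vyrzd] -> 12 lines: hyck yjpd ydsgx dsvl akr nhcyx pfp zvmov aajdn pyf vyrzd yqjn
Hunk 3: at line 4 remove [nhcyx,pfp] add [jqjs,hrjzv,zqju] -> 13 lines: hyck yjpd ydsgx dsvl akr jqjs hrjzv zqju zvmov aajdn pyf vyrzd yqjn
Hunk 4: at line 3 remove [dsvl,akr] add [ywvv] -> 12 lines: hyck yjpd ydsgx ywvv jqjs hrjzv zqju zvmov aajdn pyf vyrzd yqjn
Hunk 5: at line 6 remove [zvmov,aajdn] add [escgf,qemh,hqyv] -> 13 lines: hyck yjpd ydsgx ywvv jqjs hrjzv zqju escgf qemh hqyv pyf vyrzd yqjn

Answer: hyck
yjpd
ydsgx
ywvv
jqjs
hrjzv
zqju
escgf
qemh
hqyv
pyf
vyrzd
yqjn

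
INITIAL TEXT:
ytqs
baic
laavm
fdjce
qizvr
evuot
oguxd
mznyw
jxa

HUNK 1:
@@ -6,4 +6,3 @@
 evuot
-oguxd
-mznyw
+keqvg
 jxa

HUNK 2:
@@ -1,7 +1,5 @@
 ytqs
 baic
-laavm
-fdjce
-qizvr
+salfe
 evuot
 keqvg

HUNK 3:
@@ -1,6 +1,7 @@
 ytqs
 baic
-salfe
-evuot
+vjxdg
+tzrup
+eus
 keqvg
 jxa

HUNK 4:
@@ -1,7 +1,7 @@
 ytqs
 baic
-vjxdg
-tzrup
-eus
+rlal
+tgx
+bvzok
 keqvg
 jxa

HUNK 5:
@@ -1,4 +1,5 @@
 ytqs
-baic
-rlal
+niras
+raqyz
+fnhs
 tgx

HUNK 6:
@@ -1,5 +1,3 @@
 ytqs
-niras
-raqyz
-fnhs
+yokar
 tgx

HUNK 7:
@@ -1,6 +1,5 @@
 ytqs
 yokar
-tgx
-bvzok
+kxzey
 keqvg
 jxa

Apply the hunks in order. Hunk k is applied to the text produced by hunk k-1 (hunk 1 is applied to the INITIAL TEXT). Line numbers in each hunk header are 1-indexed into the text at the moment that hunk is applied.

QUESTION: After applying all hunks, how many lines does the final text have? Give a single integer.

Hunk 1: at line 6 remove [oguxd,mznyw] add [keqvg] -> 8 lines: ytqs baic laavm fdjce qizvr evuot keqvg jxa
Hunk 2: at line 1 remove [laavm,fdjce,qizvr] add [salfe] -> 6 lines: ytqs baic salfe evuot keqvg jxa
Hunk 3: at line 1 remove [salfe,evuot] add [vjxdg,tzrup,eus] -> 7 lines: ytqs baic vjxdg tzrup eus keqvg jxa
Hunk 4: at line 1 remove [vjxdg,tzrup,eus] add [rlal,tgx,bvzok] -> 7 lines: ytqs baic rlal tgx bvzok keqvg jxa
Hunk 5: at line 1 remove [baic,rlal] add [niras,raqyz,fnhs] -> 8 lines: ytqs niras raqyz fnhs tgx bvzok keqvg jxa
Hunk 6: at line 1 remove [niras,raqyz,fnhs] add [yokar] -> 6 lines: ytqs yokar tgx bvzok keqvg jxa
Hunk 7: at line 1 remove [tgx,bvzok] add [kxzey] -> 5 lines: ytqs yokar kxzey keqvg jxa
Final line count: 5

Answer: 5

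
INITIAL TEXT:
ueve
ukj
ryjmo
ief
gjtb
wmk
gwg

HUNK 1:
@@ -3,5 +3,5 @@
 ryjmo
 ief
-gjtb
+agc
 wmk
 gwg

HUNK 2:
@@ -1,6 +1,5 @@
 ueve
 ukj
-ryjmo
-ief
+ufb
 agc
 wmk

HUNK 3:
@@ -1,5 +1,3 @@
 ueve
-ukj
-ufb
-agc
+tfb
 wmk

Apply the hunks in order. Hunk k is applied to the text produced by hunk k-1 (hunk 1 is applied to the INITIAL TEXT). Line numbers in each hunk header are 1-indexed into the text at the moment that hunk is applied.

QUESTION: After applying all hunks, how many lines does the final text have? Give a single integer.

Hunk 1: at line 3 remove [gjtb] add [agc] -> 7 lines: ueve ukj ryjmo ief agc wmk gwg
Hunk 2: at line 1 remove [ryjmo,ief] add [ufb] -> 6 lines: ueve ukj ufb agc wmk gwg
Hunk 3: at line 1 remove [ukj,ufb,agc] add [tfb] -> 4 lines: ueve tfb wmk gwg
Final line count: 4

Answer: 4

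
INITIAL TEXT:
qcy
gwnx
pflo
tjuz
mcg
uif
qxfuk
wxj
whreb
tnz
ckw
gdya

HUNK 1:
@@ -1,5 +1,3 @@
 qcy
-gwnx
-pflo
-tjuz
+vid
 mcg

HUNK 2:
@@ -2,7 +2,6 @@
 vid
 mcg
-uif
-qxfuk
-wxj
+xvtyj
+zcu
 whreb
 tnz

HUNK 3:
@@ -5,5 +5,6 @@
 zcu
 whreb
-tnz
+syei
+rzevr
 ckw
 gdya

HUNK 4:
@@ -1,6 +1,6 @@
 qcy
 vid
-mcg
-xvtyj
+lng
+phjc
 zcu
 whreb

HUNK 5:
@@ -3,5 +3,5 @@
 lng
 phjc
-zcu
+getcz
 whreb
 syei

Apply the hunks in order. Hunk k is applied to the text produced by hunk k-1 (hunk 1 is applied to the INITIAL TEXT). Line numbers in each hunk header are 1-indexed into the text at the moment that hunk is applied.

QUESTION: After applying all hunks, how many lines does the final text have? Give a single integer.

Answer: 10

Derivation:
Hunk 1: at line 1 remove [gwnx,pflo,tjuz] add [vid] -> 10 lines: qcy vid mcg uif qxfuk wxj whreb tnz ckw gdya
Hunk 2: at line 2 remove [uif,qxfuk,wxj] add [xvtyj,zcu] -> 9 lines: qcy vid mcg xvtyj zcu whreb tnz ckw gdya
Hunk 3: at line 5 remove [tnz] add [syei,rzevr] -> 10 lines: qcy vid mcg xvtyj zcu whreb syei rzevr ckw gdya
Hunk 4: at line 1 remove [mcg,xvtyj] add [lng,phjc] -> 10 lines: qcy vid lng phjc zcu whreb syei rzevr ckw gdya
Hunk 5: at line 3 remove [zcu] add [getcz] -> 10 lines: qcy vid lng phjc getcz whreb syei rzevr ckw gdya
Final line count: 10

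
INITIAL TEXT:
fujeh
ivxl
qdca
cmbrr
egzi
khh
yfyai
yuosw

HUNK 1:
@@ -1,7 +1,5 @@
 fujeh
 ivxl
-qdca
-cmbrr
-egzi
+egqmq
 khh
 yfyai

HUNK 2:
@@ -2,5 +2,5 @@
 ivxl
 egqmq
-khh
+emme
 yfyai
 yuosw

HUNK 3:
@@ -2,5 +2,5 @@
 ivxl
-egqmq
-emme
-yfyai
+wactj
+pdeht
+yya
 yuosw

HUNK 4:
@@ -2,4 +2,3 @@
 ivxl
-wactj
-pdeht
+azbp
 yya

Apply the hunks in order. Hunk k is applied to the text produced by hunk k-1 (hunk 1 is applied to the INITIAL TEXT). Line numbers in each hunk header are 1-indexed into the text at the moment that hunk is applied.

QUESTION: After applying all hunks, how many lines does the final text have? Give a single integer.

Hunk 1: at line 1 remove [qdca,cmbrr,egzi] add [egqmq] -> 6 lines: fujeh ivxl egqmq khh yfyai yuosw
Hunk 2: at line 2 remove [khh] add [emme] -> 6 lines: fujeh ivxl egqmq emme yfyai yuosw
Hunk 3: at line 2 remove [egqmq,emme,yfyai] add [wactj,pdeht,yya] -> 6 lines: fujeh ivxl wactj pdeht yya yuosw
Hunk 4: at line 2 remove [wactj,pdeht] add [azbp] -> 5 lines: fujeh ivxl azbp yya yuosw
Final line count: 5

Answer: 5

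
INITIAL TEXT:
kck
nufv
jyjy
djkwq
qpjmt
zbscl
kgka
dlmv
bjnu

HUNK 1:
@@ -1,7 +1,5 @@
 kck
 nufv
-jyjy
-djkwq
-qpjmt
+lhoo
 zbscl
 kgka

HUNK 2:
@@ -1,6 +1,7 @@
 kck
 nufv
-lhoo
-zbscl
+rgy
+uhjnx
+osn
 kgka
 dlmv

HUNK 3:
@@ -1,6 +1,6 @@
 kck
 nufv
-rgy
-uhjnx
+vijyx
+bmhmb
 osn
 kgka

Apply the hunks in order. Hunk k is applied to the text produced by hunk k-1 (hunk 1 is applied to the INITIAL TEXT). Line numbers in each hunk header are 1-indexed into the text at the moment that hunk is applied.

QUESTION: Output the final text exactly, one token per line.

Hunk 1: at line 1 remove [jyjy,djkwq,qpjmt] add [lhoo] -> 7 lines: kck nufv lhoo zbscl kgka dlmv bjnu
Hunk 2: at line 1 remove [lhoo,zbscl] add [rgy,uhjnx,osn] -> 8 lines: kck nufv rgy uhjnx osn kgka dlmv bjnu
Hunk 3: at line 1 remove [rgy,uhjnx] add [vijyx,bmhmb] -> 8 lines: kck nufv vijyx bmhmb osn kgka dlmv bjnu

Answer: kck
nufv
vijyx
bmhmb
osn
kgka
dlmv
bjnu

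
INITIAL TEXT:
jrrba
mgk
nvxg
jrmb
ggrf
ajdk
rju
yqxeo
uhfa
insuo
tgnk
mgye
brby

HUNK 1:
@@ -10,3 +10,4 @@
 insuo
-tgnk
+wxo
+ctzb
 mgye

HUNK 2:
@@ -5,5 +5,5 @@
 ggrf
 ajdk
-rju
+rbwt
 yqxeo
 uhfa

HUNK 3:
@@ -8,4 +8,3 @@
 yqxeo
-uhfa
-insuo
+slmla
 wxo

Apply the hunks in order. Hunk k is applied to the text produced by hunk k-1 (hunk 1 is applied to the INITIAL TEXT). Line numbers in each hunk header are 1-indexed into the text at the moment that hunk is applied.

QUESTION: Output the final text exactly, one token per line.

Hunk 1: at line 10 remove [tgnk] add [wxo,ctzb] -> 14 lines: jrrba mgk nvxg jrmb ggrf ajdk rju yqxeo uhfa insuo wxo ctzb mgye brby
Hunk 2: at line 5 remove [rju] add [rbwt] -> 14 lines: jrrba mgk nvxg jrmb ggrf ajdk rbwt yqxeo uhfa insuo wxo ctzb mgye brby
Hunk 3: at line 8 remove [uhfa,insuo] add [slmla] -> 13 lines: jrrba mgk nvxg jrmb ggrf ajdk rbwt yqxeo slmla wxo ctzb mgye brby

Answer: jrrba
mgk
nvxg
jrmb
ggrf
ajdk
rbwt
yqxeo
slmla
wxo
ctzb
mgye
brby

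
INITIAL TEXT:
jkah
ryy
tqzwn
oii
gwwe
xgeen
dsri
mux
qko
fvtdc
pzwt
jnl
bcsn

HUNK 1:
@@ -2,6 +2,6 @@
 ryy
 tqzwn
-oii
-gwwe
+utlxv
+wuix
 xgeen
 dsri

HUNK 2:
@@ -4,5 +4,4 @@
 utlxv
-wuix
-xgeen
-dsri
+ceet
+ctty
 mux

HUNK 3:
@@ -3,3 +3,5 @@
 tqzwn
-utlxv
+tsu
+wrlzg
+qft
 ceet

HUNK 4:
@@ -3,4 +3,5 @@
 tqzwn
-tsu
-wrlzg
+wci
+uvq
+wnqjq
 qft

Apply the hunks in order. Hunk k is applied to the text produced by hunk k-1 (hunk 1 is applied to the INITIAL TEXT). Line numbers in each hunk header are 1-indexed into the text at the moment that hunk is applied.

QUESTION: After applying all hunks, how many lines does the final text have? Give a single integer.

Answer: 15

Derivation:
Hunk 1: at line 2 remove [oii,gwwe] add [utlxv,wuix] -> 13 lines: jkah ryy tqzwn utlxv wuix xgeen dsri mux qko fvtdc pzwt jnl bcsn
Hunk 2: at line 4 remove [wuix,xgeen,dsri] add [ceet,ctty] -> 12 lines: jkah ryy tqzwn utlxv ceet ctty mux qko fvtdc pzwt jnl bcsn
Hunk 3: at line 3 remove [utlxv] add [tsu,wrlzg,qft] -> 14 lines: jkah ryy tqzwn tsu wrlzg qft ceet ctty mux qko fvtdc pzwt jnl bcsn
Hunk 4: at line 3 remove [tsu,wrlzg] add [wci,uvq,wnqjq] -> 15 lines: jkah ryy tqzwn wci uvq wnqjq qft ceet ctty mux qko fvtdc pzwt jnl bcsn
Final line count: 15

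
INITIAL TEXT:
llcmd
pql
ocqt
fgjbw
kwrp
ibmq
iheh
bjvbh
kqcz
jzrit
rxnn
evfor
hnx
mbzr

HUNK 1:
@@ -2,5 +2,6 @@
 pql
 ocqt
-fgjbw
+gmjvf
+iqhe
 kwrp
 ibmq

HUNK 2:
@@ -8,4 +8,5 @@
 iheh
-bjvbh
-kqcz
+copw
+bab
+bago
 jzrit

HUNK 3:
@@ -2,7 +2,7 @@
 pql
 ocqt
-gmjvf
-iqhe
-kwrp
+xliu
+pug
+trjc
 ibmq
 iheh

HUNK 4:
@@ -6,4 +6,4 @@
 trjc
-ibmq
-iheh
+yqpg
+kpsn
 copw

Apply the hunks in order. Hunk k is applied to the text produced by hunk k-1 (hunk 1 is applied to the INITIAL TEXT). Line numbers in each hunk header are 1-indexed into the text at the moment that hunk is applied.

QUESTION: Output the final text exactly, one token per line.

Answer: llcmd
pql
ocqt
xliu
pug
trjc
yqpg
kpsn
copw
bab
bago
jzrit
rxnn
evfor
hnx
mbzr

Derivation:
Hunk 1: at line 2 remove [fgjbw] add [gmjvf,iqhe] -> 15 lines: llcmd pql ocqt gmjvf iqhe kwrp ibmq iheh bjvbh kqcz jzrit rxnn evfor hnx mbzr
Hunk 2: at line 8 remove [bjvbh,kqcz] add [copw,bab,bago] -> 16 lines: llcmd pql ocqt gmjvf iqhe kwrp ibmq iheh copw bab bago jzrit rxnn evfor hnx mbzr
Hunk 3: at line 2 remove [gmjvf,iqhe,kwrp] add [xliu,pug,trjc] -> 16 lines: llcmd pql ocqt xliu pug trjc ibmq iheh copw bab bago jzrit rxnn evfor hnx mbzr
Hunk 4: at line 6 remove [ibmq,iheh] add [yqpg,kpsn] -> 16 lines: llcmd pql ocqt xliu pug trjc yqpg kpsn copw bab bago jzrit rxnn evfor hnx mbzr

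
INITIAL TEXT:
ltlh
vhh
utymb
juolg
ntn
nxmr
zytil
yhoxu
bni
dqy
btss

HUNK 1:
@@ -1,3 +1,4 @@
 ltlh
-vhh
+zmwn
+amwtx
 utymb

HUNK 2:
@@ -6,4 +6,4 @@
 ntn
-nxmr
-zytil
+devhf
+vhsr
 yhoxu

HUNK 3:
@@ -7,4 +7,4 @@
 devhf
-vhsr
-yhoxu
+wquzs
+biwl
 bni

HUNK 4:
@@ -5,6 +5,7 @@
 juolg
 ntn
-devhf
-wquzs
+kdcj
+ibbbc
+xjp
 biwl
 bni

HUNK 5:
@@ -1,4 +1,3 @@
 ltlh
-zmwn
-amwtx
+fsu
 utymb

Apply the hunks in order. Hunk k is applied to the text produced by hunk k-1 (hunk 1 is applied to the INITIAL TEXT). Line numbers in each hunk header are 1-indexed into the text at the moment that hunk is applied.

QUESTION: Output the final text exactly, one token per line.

Answer: ltlh
fsu
utymb
juolg
ntn
kdcj
ibbbc
xjp
biwl
bni
dqy
btss

Derivation:
Hunk 1: at line 1 remove [vhh] add [zmwn,amwtx] -> 12 lines: ltlh zmwn amwtx utymb juolg ntn nxmr zytil yhoxu bni dqy btss
Hunk 2: at line 6 remove [nxmr,zytil] add [devhf,vhsr] -> 12 lines: ltlh zmwn amwtx utymb juolg ntn devhf vhsr yhoxu bni dqy btss
Hunk 3: at line 7 remove [vhsr,yhoxu] add [wquzs,biwl] -> 12 lines: ltlh zmwn amwtx utymb juolg ntn devhf wquzs biwl bni dqy btss
Hunk 4: at line 5 remove [devhf,wquzs] add [kdcj,ibbbc,xjp] -> 13 lines: ltlh zmwn amwtx utymb juolg ntn kdcj ibbbc xjp biwl bni dqy btss
Hunk 5: at line 1 remove [zmwn,amwtx] add [fsu] -> 12 lines: ltlh fsu utymb juolg ntn kdcj ibbbc xjp biwl bni dqy btss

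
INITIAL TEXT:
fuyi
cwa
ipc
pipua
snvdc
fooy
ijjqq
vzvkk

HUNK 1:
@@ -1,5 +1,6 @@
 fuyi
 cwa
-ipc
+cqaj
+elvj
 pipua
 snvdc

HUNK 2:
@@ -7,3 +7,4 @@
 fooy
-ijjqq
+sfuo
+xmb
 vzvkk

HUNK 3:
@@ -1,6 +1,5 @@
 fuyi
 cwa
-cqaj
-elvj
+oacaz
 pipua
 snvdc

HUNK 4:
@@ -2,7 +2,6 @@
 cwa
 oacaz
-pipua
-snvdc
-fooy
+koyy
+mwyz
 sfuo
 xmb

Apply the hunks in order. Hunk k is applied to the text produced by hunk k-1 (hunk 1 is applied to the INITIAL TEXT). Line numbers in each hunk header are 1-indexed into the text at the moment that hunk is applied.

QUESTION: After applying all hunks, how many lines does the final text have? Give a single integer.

Answer: 8

Derivation:
Hunk 1: at line 1 remove [ipc] add [cqaj,elvj] -> 9 lines: fuyi cwa cqaj elvj pipua snvdc fooy ijjqq vzvkk
Hunk 2: at line 7 remove [ijjqq] add [sfuo,xmb] -> 10 lines: fuyi cwa cqaj elvj pipua snvdc fooy sfuo xmb vzvkk
Hunk 3: at line 1 remove [cqaj,elvj] add [oacaz] -> 9 lines: fuyi cwa oacaz pipua snvdc fooy sfuo xmb vzvkk
Hunk 4: at line 2 remove [pipua,snvdc,fooy] add [koyy,mwyz] -> 8 lines: fuyi cwa oacaz koyy mwyz sfuo xmb vzvkk
Final line count: 8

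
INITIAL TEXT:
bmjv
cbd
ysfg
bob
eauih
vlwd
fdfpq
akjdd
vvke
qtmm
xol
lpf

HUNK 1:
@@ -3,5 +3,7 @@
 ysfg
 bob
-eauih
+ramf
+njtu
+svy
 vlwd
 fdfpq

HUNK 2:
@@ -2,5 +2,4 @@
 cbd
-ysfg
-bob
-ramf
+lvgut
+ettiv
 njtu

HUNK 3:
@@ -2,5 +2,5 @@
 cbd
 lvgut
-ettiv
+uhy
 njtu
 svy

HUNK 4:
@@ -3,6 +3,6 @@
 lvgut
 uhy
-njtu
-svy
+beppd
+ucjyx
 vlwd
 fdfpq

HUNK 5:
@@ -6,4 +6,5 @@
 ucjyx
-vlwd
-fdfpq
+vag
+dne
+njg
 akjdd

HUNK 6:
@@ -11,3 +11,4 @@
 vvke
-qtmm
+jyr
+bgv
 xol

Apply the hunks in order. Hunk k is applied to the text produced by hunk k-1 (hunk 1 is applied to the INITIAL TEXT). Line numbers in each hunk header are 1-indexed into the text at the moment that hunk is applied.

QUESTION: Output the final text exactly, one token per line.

Hunk 1: at line 3 remove [eauih] add [ramf,njtu,svy] -> 14 lines: bmjv cbd ysfg bob ramf njtu svy vlwd fdfpq akjdd vvke qtmm xol lpf
Hunk 2: at line 2 remove [ysfg,bob,ramf] add [lvgut,ettiv] -> 13 lines: bmjv cbd lvgut ettiv njtu svy vlwd fdfpq akjdd vvke qtmm xol lpf
Hunk 3: at line 2 remove [ettiv] add [uhy] -> 13 lines: bmjv cbd lvgut uhy njtu svy vlwd fdfpq akjdd vvke qtmm xol lpf
Hunk 4: at line 3 remove [njtu,svy] add [beppd,ucjyx] -> 13 lines: bmjv cbd lvgut uhy beppd ucjyx vlwd fdfpq akjdd vvke qtmm xol lpf
Hunk 5: at line 6 remove [vlwd,fdfpq] add [vag,dne,njg] -> 14 lines: bmjv cbd lvgut uhy beppd ucjyx vag dne njg akjdd vvke qtmm xol lpf
Hunk 6: at line 11 remove [qtmm] add [jyr,bgv] -> 15 lines: bmjv cbd lvgut uhy beppd ucjyx vag dne njg akjdd vvke jyr bgv xol lpf

Answer: bmjv
cbd
lvgut
uhy
beppd
ucjyx
vag
dne
njg
akjdd
vvke
jyr
bgv
xol
lpf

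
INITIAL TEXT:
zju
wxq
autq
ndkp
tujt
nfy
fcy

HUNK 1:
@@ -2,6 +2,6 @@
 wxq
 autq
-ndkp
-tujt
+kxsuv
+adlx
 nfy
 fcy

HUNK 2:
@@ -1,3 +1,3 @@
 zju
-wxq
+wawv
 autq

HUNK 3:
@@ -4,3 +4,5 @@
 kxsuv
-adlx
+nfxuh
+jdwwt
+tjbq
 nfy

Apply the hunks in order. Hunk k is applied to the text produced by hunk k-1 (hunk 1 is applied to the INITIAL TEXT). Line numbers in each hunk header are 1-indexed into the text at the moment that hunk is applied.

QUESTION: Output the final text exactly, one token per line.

Hunk 1: at line 2 remove [ndkp,tujt] add [kxsuv,adlx] -> 7 lines: zju wxq autq kxsuv adlx nfy fcy
Hunk 2: at line 1 remove [wxq] add [wawv] -> 7 lines: zju wawv autq kxsuv adlx nfy fcy
Hunk 3: at line 4 remove [adlx] add [nfxuh,jdwwt,tjbq] -> 9 lines: zju wawv autq kxsuv nfxuh jdwwt tjbq nfy fcy

Answer: zju
wawv
autq
kxsuv
nfxuh
jdwwt
tjbq
nfy
fcy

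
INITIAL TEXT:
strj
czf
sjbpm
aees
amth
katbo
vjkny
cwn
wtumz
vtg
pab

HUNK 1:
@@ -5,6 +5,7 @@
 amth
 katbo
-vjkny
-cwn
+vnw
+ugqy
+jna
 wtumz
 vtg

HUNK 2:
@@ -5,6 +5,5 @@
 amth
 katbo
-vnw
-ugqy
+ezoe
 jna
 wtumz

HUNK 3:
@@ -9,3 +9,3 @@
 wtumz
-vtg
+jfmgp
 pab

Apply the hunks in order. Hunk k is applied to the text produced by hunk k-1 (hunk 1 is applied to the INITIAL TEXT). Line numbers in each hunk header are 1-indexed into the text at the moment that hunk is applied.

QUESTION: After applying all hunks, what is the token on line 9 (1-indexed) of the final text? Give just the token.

Answer: wtumz

Derivation:
Hunk 1: at line 5 remove [vjkny,cwn] add [vnw,ugqy,jna] -> 12 lines: strj czf sjbpm aees amth katbo vnw ugqy jna wtumz vtg pab
Hunk 2: at line 5 remove [vnw,ugqy] add [ezoe] -> 11 lines: strj czf sjbpm aees amth katbo ezoe jna wtumz vtg pab
Hunk 3: at line 9 remove [vtg] add [jfmgp] -> 11 lines: strj czf sjbpm aees amth katbo ezoe jna wtumz jfmgp pab
Final line 9: wtumz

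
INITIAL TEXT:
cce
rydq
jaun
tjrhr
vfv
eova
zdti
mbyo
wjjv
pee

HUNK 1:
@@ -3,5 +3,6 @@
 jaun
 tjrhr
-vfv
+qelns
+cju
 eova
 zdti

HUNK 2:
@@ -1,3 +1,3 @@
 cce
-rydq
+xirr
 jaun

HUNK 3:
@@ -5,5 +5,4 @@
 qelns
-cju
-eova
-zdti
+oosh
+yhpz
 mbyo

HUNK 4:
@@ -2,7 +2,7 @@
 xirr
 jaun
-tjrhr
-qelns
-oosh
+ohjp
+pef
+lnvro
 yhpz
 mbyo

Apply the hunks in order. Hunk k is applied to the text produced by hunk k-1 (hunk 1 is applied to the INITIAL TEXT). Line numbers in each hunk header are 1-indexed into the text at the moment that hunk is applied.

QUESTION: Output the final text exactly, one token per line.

Answer: cce
xirr
jaun
ohjp
pef
lnvro
yhpz
mbyo
wjjv
pee

Derivation:
Hunk 1: at line 3 remove [vfv] add [qelns,cju] -> 11 lines: cce rydq jaun tjrhr qelns cju eova zdti mbyo wjjv pee
Hunk 2: at line 1 remove [rydq] add [xirr] -> 11 lines: cce xirr jaun tjrhr qelns cju eova zdti mbyo wjjv pee
Hunk 3: at line 5 remove [cju,eova,zdti] add [oosh,yhpz] -> 10 lines: cce xirr jaun tjrhr qelns oosh yhpz mbyo wjjv pee
Hunk 4: at line 2 remove [tjrhr,qelns,oosh] add [ohjp,pef,lnvro] -> 10 lines: cce xirr jaun ohjp pef lnvro yhpz mbyo wjjv pee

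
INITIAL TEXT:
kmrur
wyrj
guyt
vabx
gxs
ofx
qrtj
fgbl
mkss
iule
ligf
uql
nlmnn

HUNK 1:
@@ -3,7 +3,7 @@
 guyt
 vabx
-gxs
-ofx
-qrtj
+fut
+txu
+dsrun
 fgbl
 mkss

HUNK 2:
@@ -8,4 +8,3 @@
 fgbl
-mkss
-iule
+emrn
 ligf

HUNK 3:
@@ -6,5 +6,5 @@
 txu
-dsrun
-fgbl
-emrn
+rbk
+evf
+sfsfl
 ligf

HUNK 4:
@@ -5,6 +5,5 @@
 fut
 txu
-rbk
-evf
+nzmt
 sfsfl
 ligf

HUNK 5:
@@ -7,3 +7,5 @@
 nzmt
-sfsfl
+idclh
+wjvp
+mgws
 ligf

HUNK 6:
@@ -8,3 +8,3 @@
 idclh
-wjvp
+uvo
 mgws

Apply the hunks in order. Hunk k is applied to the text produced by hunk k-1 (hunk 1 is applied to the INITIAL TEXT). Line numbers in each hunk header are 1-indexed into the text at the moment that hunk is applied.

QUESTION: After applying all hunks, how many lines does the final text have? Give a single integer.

Hunk 1: at line 3 remove [gxs,ofx,qrtj] add [fut,txu,dsrun] -> 13 lines: kmrur wyrj guyt vabx fut txu dsrun fgbl mkss iule ligf uql nlmnn
Hunk 2: at line 8 remove [mkss,iule] add [emrn] -> 12 lines: kmrur wyrj guyt vabx fut txu dsrun fgbl emrn ligf uql nlmnn
Hunk 3: at line 6 remove [dsrun,fgbl,emrn] add [rbk,evf,sfsfl] -> 12 lines: kmrur wyrj guyt vabx fut txu rbk evf sfsfl ligf uql nlmnn
Hunk 4: at line 5 remove [rbk,evf] add [nzmt] -> 11 lines: kmrur wyrj guyt vabx fut txu nzmt sfsfl ligf uql nlmnn
Hunk 5: at line 7 remove [sfsfl] add [idclh,wjvp,mgws] -> 13 lines: kmrur wyrj guyt vabx fut txu nzmt idclh wjvp mgws ligf uql nlmnn
Hunk 6: at line 8 remove [wjvp] add [uvo] -> 13 lines: kmrur wyrj guyt vabx fut txu nzmt idclh uvo mgws ligf uql nlmnn
Final line count: 13

Answer: 13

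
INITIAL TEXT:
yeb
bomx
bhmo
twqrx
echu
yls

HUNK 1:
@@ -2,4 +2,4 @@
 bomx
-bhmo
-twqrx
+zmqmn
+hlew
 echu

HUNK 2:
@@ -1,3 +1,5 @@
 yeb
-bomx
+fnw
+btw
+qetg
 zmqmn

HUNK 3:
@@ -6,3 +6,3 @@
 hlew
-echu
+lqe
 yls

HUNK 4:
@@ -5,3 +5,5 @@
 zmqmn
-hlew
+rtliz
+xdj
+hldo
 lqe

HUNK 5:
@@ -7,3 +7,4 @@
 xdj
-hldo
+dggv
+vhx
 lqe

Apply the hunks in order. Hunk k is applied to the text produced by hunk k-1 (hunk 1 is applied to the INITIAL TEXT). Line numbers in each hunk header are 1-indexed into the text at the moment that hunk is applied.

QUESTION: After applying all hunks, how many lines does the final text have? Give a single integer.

Answer: 11

Derivation:
Hunk 1: at line 2 remove [bhmo,twqrx] add [zmqmn,hlew] -> 6 lines: yeb bomx zmqmn hlew echu yls
Hunk 2: at line 1 remove [bomx] add [fnw,btw,qetg] -> 8 lines: yeb fnw btw qetg zmqmn hlew echu yls
Hunk 3: at line 6 remove [echu] add [lqe] -> 8 lines: yeb fnw btw qetg zmqmn hlew lqe yls
Hunk 4: at line 5 remove [hlew] add [rtliz,xdj,hldo] -> 10 lines: yeb fnw btw qetg zmqmn rtliz xdj hldo lqe yls
Hunk 5: at line 7 remove [hldo] add [dggv,vhx] -> 11 lines: yeb fnw btw qetg zmqmn rtliz xdj dggv vhx lqe yls
Final line count: 11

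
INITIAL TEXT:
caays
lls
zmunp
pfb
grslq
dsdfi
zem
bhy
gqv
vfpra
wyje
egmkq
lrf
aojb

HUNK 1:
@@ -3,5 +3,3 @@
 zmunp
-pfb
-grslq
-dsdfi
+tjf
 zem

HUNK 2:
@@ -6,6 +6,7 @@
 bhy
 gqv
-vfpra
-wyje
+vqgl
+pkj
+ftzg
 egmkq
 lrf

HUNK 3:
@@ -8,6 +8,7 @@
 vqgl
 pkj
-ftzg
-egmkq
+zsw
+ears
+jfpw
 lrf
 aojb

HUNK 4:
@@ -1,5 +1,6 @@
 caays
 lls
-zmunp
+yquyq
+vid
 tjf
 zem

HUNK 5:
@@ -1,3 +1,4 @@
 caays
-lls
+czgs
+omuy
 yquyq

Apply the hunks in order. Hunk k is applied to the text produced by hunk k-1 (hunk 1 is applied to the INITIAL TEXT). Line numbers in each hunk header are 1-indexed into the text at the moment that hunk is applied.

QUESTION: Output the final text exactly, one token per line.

Answer: caays
czgs
omuy
yquyq
vid
tjf
zem
bhy
gqv
vqgl
pkj
zsw
ears
jfpw
lrf
aojb

Derivation:
Hunk 1: at line 3 remove [pfb,grslq,dsdfi] add [tjf] -> 12 lines: caays lls zmunp tjf zem bhy gqv vfpra wyje egmkq lrf aojb
Hunk 2: at line 6 remove [vfpra,wyje] add [vqgl,pkj,ftzg] -> 13 lines: caays lls zmunp tjf zem bhy gqv vqgl pkj ftzg egmkq lrf aojb
Hunk 3: at line 8 remove [ftzg,egmkq] add [zsw,ears,jfpw] -> 14 lines: caays lls zmunp tjf zem bhy gqv vqgl pkj zsw ears jfpw lrf aojb
Hunk 4: at line 1 remove [zmunp] add [yquyq,vid] -> 15 lines: caays lls yquyq vid tjf zem bhy gqv vqgl pkj zsw ears jfpw lrf aojb
Hunk 5: at line 1 remove [lls] add [czgs,omuy] -> 16 lines: caays czgs omuy yquyq vid tjf zem bhy gqv vqgl pkj zsw ears jfpw lrf aojb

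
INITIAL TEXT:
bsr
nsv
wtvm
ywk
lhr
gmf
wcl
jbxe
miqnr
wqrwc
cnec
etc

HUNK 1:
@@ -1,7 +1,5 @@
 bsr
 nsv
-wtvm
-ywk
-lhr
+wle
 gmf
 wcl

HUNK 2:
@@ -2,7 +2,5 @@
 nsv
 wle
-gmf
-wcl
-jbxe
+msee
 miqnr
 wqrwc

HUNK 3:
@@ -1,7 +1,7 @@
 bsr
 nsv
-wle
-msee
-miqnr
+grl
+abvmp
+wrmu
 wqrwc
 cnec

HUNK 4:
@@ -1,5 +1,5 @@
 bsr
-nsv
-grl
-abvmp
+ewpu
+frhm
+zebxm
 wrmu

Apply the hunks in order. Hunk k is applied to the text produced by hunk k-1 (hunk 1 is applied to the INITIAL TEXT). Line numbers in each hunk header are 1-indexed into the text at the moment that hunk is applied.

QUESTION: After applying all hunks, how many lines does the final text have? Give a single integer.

Answer: 8

Derivation:
Hunk 1: at line 1 remove [wtvm,ywk,lhr] add [wle] -> 10 lines: bsr nsv wle gmf wcl jbxe miqnr wqrwc cnec etc
Hunk 2: at line 2 remove [gmf,wcl,jbxe] add [msee] -> 8 lines: bsr nsv wle msee miqnr wqrwc cnec etc
Hunk 3: at line 1 remove [wle,msee,miqnr] add [grl,abvmp,wrmu] -> 8 lines: bsr nsv grl abvmp wrmu wqrwc cnec etc
Hunk 4: at line 1 remove [nsv,grl,abvmp] add [ewpu,frhm,zebxm] -> 8 lines: bsr ewpu frhm zebxm wrmu wqrwc cnec etc
Final line count: 8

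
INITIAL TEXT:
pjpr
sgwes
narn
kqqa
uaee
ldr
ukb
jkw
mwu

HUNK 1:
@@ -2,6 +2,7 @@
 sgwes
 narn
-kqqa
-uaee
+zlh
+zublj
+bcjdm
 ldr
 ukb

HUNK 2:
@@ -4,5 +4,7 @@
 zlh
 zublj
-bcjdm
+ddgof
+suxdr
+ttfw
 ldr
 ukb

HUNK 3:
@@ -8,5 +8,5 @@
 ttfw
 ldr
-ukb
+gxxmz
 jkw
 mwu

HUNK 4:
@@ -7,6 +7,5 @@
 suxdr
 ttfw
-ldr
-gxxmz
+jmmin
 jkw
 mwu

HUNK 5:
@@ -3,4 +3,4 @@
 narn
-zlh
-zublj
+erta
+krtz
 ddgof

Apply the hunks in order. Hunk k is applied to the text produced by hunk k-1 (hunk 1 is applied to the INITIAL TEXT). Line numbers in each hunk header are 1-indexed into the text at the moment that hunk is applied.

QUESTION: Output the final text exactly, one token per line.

Answer: pjpr
sgwes
narn
erta
krtz
ddgof
suxdr
ttfw
jmmin
jkw
mwu

Derivation:
Hunk 1: at line 2 remove [kqqa,uaee] add [zlh,zublj,bcjdm] -> 10 lines: pjpr sgwes narn zlh zublj bcjdm ldr ukb jkw mwu
Hunk 2: at line 4 remove [bcjdm] add [ddgof,suxdr,ttfw] -> 12 lines: pjpr sgwes narn zlh zublj ddgof suxdr ttfw ldr ukb jkw mwu
Hunk 3: at line 8 remove [ukb] add [gxxmz] -> 12 lines: pjpr sgwes narn zlh zublj ddgof suxdr ttfw ldr gxxmz jkw mwu
Hunk 4: at line 7 remove [ldr,gxxmz] add [jmmin] -> 11 lines: pjpr sgwes narn zlh zublj ddgof suxdr ttfw jmmin jkw mwu
Hunk 5: at line 3 remove [zlh,zublj] add [erta,krtz] -> 11 lines: pjpr sgwes narn erta krtz ddgof suxdr ttfw jmmin jkw mwu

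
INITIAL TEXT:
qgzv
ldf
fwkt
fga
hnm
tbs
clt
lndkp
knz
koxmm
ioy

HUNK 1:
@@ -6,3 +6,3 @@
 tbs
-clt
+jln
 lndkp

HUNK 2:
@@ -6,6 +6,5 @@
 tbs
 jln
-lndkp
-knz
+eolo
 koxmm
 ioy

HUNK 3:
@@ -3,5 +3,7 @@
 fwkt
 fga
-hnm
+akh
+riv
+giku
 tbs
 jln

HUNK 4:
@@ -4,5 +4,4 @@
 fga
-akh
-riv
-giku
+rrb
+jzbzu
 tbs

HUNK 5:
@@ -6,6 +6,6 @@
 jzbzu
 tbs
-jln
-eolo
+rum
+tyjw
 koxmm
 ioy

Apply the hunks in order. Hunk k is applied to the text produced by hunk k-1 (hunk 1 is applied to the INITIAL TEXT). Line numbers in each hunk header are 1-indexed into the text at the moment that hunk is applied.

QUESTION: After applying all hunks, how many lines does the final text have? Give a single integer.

Answer: 11

Derivation:
Hunk 1: at line 6 remove [clt] add [jln] -> 11 lines: qgzv ldf fwkt fga hnm tbs jln lndkp knz koxmm ioy
Hunk 2: at line 6 remove [lndkp,knz] add [eolo] -> 10 lines: qgzv ldf fwkt fga hnm tbs jln eolo koxmm ioy
Hunk 3: at line 3 remove [hnm] add [akh,riv,giku] -> 12 lines: qgzv ldf fwkt fga akh riv giku tbs jln eolo koxmm ioy
Hunk 4: at line 4 remove [akh,riv,giku] add [rrb,jzbzu] -> 11 lines: qgzv ldf fwkt fga rrb jzbzu tbs jln eolo koxmm ioy
Hunk 5: at line 6 remove [jln,eolo] add [rum,tyjw] -> 11 lines: qgzv ldf fwkt fga rrb jzbzu tbs rum tyjw koxmm ioy
Final line count: 11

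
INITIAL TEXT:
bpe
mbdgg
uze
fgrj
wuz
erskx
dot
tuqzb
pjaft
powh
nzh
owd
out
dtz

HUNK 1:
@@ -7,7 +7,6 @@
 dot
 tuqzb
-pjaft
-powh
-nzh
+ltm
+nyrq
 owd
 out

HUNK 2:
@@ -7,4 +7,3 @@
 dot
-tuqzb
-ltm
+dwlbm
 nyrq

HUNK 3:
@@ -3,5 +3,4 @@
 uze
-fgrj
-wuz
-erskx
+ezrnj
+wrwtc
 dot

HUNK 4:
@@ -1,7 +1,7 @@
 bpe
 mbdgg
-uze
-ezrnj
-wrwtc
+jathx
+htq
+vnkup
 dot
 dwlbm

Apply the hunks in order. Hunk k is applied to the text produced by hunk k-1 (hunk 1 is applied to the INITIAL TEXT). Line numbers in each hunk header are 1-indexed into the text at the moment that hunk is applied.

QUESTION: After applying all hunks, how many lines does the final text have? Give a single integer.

Answer: 11

Derivation:
Hunk 1: at line 7 remove [pjaft,powh,nzh] add [ltm,nyrq] -> 13 lines: bpe mbdgg uze fgrj wuz erskx dot tuqzb ltm nyrq owd out dtz
Hunk 2: at line 7 remove [tuqzb,ltm] add [dwlbm] -> 12 lines: bpe mbdgg uze fgrj wuz erskx dot dwlbm nyrq owd out dtz
Hunk 3: at line 3 remove [fgrj,wuz,erskx] add [ezrnj,wrwtc] -> 11 lines: bpe mbdgg uze ezrnj wrwtc dot dwlbm nyrq owd out dtz
Hunk 4: at line 1 remove [uze,ezrnj,wrwtc] add [jathx,htq,vnkup] -> 11 lines: bpe mbdgg jathx htq vnkup dot dwlbm nyrq owd out dtz
Final line count: 11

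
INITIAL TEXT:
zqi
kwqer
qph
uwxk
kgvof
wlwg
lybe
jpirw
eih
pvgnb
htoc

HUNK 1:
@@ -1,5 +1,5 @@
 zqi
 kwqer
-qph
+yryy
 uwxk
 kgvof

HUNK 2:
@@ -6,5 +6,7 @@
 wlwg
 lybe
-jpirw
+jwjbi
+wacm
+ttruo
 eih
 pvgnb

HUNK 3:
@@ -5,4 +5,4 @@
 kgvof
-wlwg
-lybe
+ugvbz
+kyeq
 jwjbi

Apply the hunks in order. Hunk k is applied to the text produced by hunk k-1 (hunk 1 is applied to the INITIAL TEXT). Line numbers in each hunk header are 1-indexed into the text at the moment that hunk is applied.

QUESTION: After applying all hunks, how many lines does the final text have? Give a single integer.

Answer: 13

Derivation:
Hunk 1: at line 1 remove [qph] add [yryy] -> 11 lines: zqi kwqer yryy uwxk kgvof wlwg lybe jpirw eih pvgnb htoc
Hunk 2: at line 6 remove [jpirw] add [jwjbi,wacm,ttruo] -> 13 lines: zqi kwqer yryy uwxk kgvof wlwg lybe jwjbi wacm ttruo eih pvgnb htoc
Hunk 3: at line 5 remove [wlwg,lybe] add [ugvbz,kyeq] -> 13 lines: zqi kwqer yryy uwxk kgvof ugvbz kyeq jwjbi wacm ttruo eih pvgnb htoc
Final line count: 13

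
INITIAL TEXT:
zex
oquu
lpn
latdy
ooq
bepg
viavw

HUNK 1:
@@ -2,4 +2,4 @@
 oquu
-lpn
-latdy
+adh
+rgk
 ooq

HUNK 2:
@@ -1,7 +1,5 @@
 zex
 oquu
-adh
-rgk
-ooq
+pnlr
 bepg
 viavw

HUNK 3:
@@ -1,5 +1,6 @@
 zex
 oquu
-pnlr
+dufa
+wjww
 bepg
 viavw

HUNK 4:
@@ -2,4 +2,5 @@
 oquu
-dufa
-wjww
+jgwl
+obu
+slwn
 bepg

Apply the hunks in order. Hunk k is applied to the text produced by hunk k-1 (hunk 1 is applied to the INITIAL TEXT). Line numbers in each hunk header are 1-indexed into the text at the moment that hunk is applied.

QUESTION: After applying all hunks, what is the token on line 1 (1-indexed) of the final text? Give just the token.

Answer: zex

Derivation:
Hunk 1: at line 2 remove [lpn,latdy] add [adh,rgk] -> 7 lines: zex oquu adh rgk ooq bepg viavw
Hunk 2: at line 1 remove [adh,rgk,ooq] add [pnlr] -> 5 lines: zex oquu pnlr bepg viavw
Hunk 3: at line 1 remove [pnlr] add [dufa,wjww] -> 6 lines: zex oquu dufa wjww bepg viavw
Hunk 4: at line 2 remove [dufa,wjww] add [jgwl,obu,slwn] -> 7 lines: zex oquu jgwl obu slwn bepg viavw
Final line 1: zex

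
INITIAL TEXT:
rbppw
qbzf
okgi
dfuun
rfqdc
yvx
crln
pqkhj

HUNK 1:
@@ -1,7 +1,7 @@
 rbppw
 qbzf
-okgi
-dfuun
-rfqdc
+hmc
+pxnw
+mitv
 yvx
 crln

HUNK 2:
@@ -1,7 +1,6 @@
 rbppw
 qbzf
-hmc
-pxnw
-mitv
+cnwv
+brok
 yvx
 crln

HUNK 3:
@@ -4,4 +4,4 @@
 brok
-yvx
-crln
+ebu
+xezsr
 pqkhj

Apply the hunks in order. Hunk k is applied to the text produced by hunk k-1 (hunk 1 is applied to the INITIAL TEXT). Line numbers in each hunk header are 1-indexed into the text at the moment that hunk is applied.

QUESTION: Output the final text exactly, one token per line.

Hunk 1: at line 1 remove [okgi,dfuun,rfqdc] add [hmc,pxnw,mitv] -> 8 lines: rbppw qbzf hmc pxnw mitv yvx crln pqkhj
Hunk 2: at line 1 remove [hmc,pxnw,mitv] add [cnwv,brok] -> 7 lines: rbppw qbzf cnwv brok yvx crln pqkhj
Hunk 3: at line 4 remove [yvx,crln] add [ebu,xezsr] -> 7 lines: rbppw qbzf cnwv brok ebu xezsr pqkhj

Answer: rbppw
qbzf
cnwv
brok
ebu
xezsr
pqkhj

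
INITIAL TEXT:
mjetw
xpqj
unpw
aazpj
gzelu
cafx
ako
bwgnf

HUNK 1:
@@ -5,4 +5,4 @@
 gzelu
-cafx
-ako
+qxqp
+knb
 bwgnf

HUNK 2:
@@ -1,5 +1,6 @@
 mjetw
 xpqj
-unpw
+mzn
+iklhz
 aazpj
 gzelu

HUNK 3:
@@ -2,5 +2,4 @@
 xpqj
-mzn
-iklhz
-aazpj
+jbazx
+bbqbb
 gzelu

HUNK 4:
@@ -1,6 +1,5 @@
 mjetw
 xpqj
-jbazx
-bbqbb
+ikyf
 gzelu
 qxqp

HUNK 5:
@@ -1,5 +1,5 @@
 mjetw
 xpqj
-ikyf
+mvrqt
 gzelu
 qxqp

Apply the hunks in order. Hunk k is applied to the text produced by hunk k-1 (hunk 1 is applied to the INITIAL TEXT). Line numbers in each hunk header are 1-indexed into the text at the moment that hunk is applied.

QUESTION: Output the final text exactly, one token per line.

Answer: mjetw
xpqj
mvrqt
gzelu
qxqp
knb
bwgnf

Derivation:
Hunk 1: at line 5 remove [cafx,ako] add [qxqp,knb] -> 8 lines: mjetw xpqj unpw aazpj gzelu qxqp knb bwgnf
Hunk 2: at line 1 remove [unpw] add [mzn,iklhz] -> 9 lines: mjetw xpqj mzn iklhz aazpj gzelu qxqp knb bwgnf
Hunk 3: at line 2 remove [mzn,iklhz,aazpj] add [jbazx,bbqbb] -> 8 lines: mjetw xpqj jbazx bbqbb gzelu qxqp knb bwgnf
Hunk 4: at line 1 remove [jbazx,bbqbb] add [ikyf] -> 7 lines: mjetw xpqj ikyf gzelu qxqp knb bwgnf
Hunk 5: at line 1 remove [ikyf] add [mvrqt] -> 7 lines: mjetw xpqj mvrqt gzelu qxqp knb bwgnf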